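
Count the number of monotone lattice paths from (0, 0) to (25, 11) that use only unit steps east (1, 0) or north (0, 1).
Number of paths = 600805296

A monotone lattice path from (0, 0) to (25, 11) consists of 25 east steps and 11 north steps in some order, so it is determined by which 25 of the 36 steps are east. The count is C(36, 25) = 600805296.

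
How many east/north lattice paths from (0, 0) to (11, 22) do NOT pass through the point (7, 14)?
Number of paths = 135978120

Total paths from (0, 0) to (11, 22): C(33, 11) = 193536720. Paths through (7, 14): (paths (0, 0) → (7, 14)) × (paths (7, 14) → (11, 22)) = C(21, 7) · C(12, 4) = 116280 · 495 = 57558600. Avoidance count = 193536720 − 57558600 = 135978120.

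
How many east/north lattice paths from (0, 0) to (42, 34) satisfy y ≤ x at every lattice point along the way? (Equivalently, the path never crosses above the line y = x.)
Number of paths = 951385550073787350900

By the reflection principle (André's argument), the number of monotone paths to (42, 34) with n ≤ m that never go above y = x is C(76, 42) − C(76, 43) = 4545508739241428454300 − 3594123189167641103400 = 951385550073787350900.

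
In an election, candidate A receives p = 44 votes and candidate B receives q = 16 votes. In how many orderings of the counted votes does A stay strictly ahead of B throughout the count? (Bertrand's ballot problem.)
Strict-lead orderings = 69817242065445

Total orderings of the 60 votes with 44 for A: C(60, 44) = 149608375854525. By the Bertrand ballot formula (Cycle Lemma / reflection principle), the number of orderings in which A is strictly ahead of B throughout is (p − q)/(p + q) · C(p + q, p) = (44 − 16)/(44 + 16) · 149608375854525 = 69817242065445.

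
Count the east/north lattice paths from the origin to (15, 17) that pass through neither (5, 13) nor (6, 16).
Number of paths = 556742742

Inclusion–exclusion. Total paths: C(32, 15) = 565722720. Through P₁: C(18, 5)·C(14, 10) = 8576568. Through P₂: C(22, 6)·C(10, 9) = 746130. Since P₁ is strictly southwest of P₂, a monotone path through both must visit P₁ then P₂; paths through both = C(18, 5)·C(4, 1)·C(10, 9) = 342720. Avoid both = 565722720 − 8576568 − 746130 + 342720 = 556742742.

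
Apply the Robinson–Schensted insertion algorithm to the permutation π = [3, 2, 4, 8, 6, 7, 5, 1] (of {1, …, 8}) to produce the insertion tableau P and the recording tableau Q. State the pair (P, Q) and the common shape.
P = [1, 4, 5, 7] / [2, 6] / [3] / [8];  Q = [1, 3, 4, 6] / [2, 5] / [7] / [8];  common shape = (4, 2, 1, 1)

Row-insert the values π_1, π_2, … into P one at a time, bumping the leftmost entry strictly greater than the inserted value down to the next row. The recording tableau Q records, in position (i, j), the step at which that cell was added to P.
  Insert 3 (step 1): P = [3];  Q = [1]
  Insert 2 (step 2): P = [2] / [3];  Q = [1] / [2]
  Insert 4 (step 3): P = [2, 4] / [3];  Q = [1, 3] / [2]
  Insert 8 (step 4): P = [2, 4, 8] / [3];  Q = [1, 3, 4] / [2]
  Insert 6 (step 5): P = [2, 4, 6] / [3, 8];  Q = [1, 3, 4] / [2, 5]
  Insert 7 (step 6): P = [2, 4, 6, 7] / [3, 8];  Q = [1, 3, 4, 6] / [2, 5]
  Insert 5 (step 7): P = [2, 4, 5, 7] / [3, 6] / [8];  Q = [1, 3, 4, 6] / [2, 5] / [7]
  Insert 1 (step 8): P = [1, 4, 5, 7] / [2, 6] / [3] / [8];  Q = [1, 3, 4, 6] / [2, 5] / [7] / [8]
Final shape: (4, 2, 1, 1).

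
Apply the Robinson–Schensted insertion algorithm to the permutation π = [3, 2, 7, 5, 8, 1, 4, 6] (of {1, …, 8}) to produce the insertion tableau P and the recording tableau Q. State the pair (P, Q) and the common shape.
P = [1, 4, 6] / [2, 5, 8] / [3, 7];  Q = [1, 3, 5] / [2, 4, 8] / [6, 7];  common shape = (3, 3, 2)

Row-insert the values π_1, π_2, … into P one at a time, bumping the leftmost entry strictly greater than the inserted value down to the next row. The recording tableau Q records, in position (i, j), the step at which that cell was added to P.
  Insert 3 (step 1): P = [3];  Q = [1]
  Insert 2 (step 2): P = [2] / [3];  Q = [1] / [2]
  Insert 7 (step 3): P = [2, 7] / [3];  Q = [1, 3] / [2]
  Insert 5 (step 4): P = [2, 5] / [3, 7];  Q = [1, 3] / [2, 4]
  Insert 8 (step 5): P = [2, 5, 8] / [3, 7];  Q = [1, 3, 5] / [2, 4]
  Insert 1 (step 6): P = [1, 5, 8] / [2, 7] / [3];  Q = [1, 3, 5] / [2, 4] / [6]
  Insert 4 (step 7): P = [1, 4, 8] / [2, 5] / [3, 7];  Q = [1, 3, 5] / [2, 4] / [6, 7]
  Insert 6 (step 8): P = [1, 4, 6] / [2, 5, 8] / [3, 7];  Q = [1, 3, 5] / [2, 4, 8] / [6, 7]
Final shape: (3, 3, 2).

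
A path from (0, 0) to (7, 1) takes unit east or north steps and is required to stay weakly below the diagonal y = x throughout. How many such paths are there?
Number of paths = 7

By the reflection principle (André's argument), the number of monotone paths to (7, 1) with n ≤ m that never go above y = x is C(8, 7) − C(8, 8) = 8 − 1 = 7.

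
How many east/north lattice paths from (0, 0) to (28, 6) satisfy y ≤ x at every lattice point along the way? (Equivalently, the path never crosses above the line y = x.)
Number of paths = 1066648

By the reflection principle (André's argument), the number of monotone paths to (28, 6) with n ≤ m that never go above y = x is C(34, 28) − C(34, 29) = 1344904 − 278256 = 1066648.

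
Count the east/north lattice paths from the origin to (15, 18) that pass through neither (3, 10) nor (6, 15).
Number of paths = 992716340

Inclusion–exclusion. Total paths: C(33, 15) = 1037158320. Through P₁: C(13, 3)·C(20, 12) = 36027420. Through P₂: C(21, 6)·C(12, 9) = 11938080. Since P₁ is strictly southwest of P₂, a monotone path through both must visit P₁ then P₂; paths through both = C(13, 3)·C(8, 3)·C(12, 9) = 3523520. Avoid both = 1037158320 − 36027420 − 11938080 + 3523520 = 992716340.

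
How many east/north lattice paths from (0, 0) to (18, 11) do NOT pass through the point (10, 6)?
Number of paths = 24290994

Total paths from (0, 0) to (18, 11): C(29, 18) = 34597290. Paths through (10, 6): (paths (0, 0) → (10, 6)) × (paths (10, 6) → (18, 11)) = C(16, 10) · C(13, 8) = 8008 · 1287 = 10306296. Avoidance count = 34597290 − 10306296 = 24290994.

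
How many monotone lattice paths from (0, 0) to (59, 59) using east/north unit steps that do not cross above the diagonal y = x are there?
C_59 = 405944995127576985730643443367112

These NE paths below the diagonal are counted by the Catalan number C_n = (1/(n + 1)) · C(2n, n). For n = 59: C_59 = (1/60) · C(118, 59) = 24356699707654619143838606602026720/60 = 405944995127576985730643443367112.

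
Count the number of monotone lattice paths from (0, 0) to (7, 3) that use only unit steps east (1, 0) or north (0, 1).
Number of paths = 120

A monotone lattice path from (0, 0) to (7, 3) consists of 7 east steps and 3 north steps in some order, so it is determined by which 7 of the 10 steps are east. The count is C(10, 7) = 120.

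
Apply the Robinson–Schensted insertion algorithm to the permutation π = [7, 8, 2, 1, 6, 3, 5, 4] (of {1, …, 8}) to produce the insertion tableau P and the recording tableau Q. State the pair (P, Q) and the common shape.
P = [1, 3, 4] / [2, 5] / [6, 8] / [7];  Q = [1, 2, 7] / [3, 5] / [4, 6] / [8];  common shape = (3, 2, 2, 1)

Row-insert the values π_1, π_2, … into P one at a time, bumping the leftmost entry strictly greater than the inserted value down to the next row. The recording tableau Q records, in position (i, j), the step at which that cell was added to P.
  Insert 7 (step 1): P = [7];  Q = [1]
  Insert 8 (step 2): P = [7, 8];  Q = [1, 2]
  Insert 2 (step 3): P = [2, 8] / [7];  Q = [1, 2] / [3]
  Insert 1 (step 4): P = [1, 8] / [2] / [7];  Q = [1, 2] / [3] / [4]
  Insert 6 (step 5): P = [1, 6] / [2, 8] / [7];  Q = [1, 2] / [3, 5] / [4]
  Insert 3 (step 6): P = [1, 3] / [2, 6] / [7, 8];  Q = [1, 2] / [3, 5] / [4, 6]
  Insert 5 (step 7): P = [1, 3, 5] / [2, 6] / [7, 8];  Q = [1, 2, 7] / [3, 5] / [4, 6]
  Insert 4 (step 8): P = [1, 3, 4] / [2, 5] / [6, 8] / [7];  Q = [1, 2, 7] / [3, 5] / [4, 6] / [8]
Final shape: (3, 2, 2, 1).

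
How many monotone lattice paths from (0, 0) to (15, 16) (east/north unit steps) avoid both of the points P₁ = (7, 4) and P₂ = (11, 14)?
Number of paths = 197064045

Inclusion–exclusion. Total paths: C(31, 15) = 300540195. Through P₁: C(11, 7)·C(20, 8) = 41570100. Through P₂: C(25, 11)·C(6, 4) = 66861000. Since P₁ is strictly southwest of P₂, a monotone path through both must visit P₁ then P₂; paths through both = C(11, 7)·C(14, 4)·C(6, 4) = 4954950. Avoid both = 300540195 − 41570100 − 66861000 + 4954950 = 197064045.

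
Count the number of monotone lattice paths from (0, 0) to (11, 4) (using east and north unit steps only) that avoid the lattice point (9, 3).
Number of paths = 705

Total paths from (0, 0) to (11, 4): C(15, 11) = 1365. Paths through (9, 3): (paths (0, 0) → (9, 3)) × (paths (9, 3) → (11, 4)) = C(12, 9) · C(3, 2) = 220 · 3 = 660. Avoidance count = 1365 − 660 = 705.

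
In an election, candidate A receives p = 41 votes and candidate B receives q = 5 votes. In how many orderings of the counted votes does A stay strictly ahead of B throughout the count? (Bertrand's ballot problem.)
Strict-lead orderings = 1072764

Total orderings of the 46 votes with 41 for A: C(46, 41) = 1370754. By the Bertrand ballot formula (Cycle Lemma / reflection principle), the number of orderings in which A is strictly ahead of B throughout is (p − q)/(p + q) · C(p + q, p) = (41 − 5)/(41 + 5) · 1370754 = 1072764.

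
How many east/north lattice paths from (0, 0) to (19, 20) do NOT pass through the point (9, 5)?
Number of paths = 62379206890

Total paths from (0, 0) to (19, 20): C(39, 19) = 68923264410. Paths through (9, 5): (paths (0, 0) → (9, 5)) × (paths (9, 5) → (19, 20)) = C(14, 9) · C(25, 10) = 2002 · 3268760 = 6544057520. Avoidance count = 68923264410 − 6544057520 = 62379206890.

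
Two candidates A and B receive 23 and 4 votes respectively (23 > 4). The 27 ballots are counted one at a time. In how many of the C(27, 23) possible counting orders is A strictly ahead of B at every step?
Strict-lead orderings = 12350

Total orderings of the 27 votes with 23 for A: C(27, 23) = 17550. By the Bertrand ballot formula (Cycle Lemma / reflection principle), the number of orderings in which A is strictly ahead of B throughout is (p − q)/(p + q) · C(p + q, p) = (23 − 4)/(23 + 4) · 17550 = 12350.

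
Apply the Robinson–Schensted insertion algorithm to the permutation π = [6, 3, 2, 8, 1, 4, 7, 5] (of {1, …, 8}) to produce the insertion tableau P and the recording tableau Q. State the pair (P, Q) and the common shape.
P = [1, 4, 5] / [2, 7] / [3, 8] / [6];  Q = [1, 4, 7] / [2, 6] / [3, 8] / [5];  common shape = (3, 2, 2, 1)

Row-insert the values π_1, π_2, … into P one at a time, bumping the leftmost entry strictly greater than the inserted value down to the next row. The recording tableau Q records, in position (i, j), the step at which that cell was added to P.
  Insert 6 (step 1): P = [6];  Q = [1]
  Insert 3 (step 2): P = [3] / [6];  Q = [1] / [2]
  Insert 2 (step 3): P = [2] / [3] / [6];  Q = [1] / [2] / [3]
  Insert 8 (step 4): P = [2, 8] / [3] / [6];  Q = [1, 4] / [2] / [3]
  Insert 1 (step 5): P = [1, 8] / [2] / [3] / [6];  Q = [1, 4] / [2] / [3] / [5]
  Insert 4 (step 6): P = [1, 4] / [2, 8] / [3] / [6];  Q = [1, 4] / [2, 6] / [3] / [5]
  Insert 7 (step 7): P = [1, 4, 7] / [2, 8] / [3] / [6];  Q = [1, 4, 7] / [2, 6] / [3] / [5]
  Insert 5 (step 8): P = [1, 4, 5] / [2, 7] / [3, 8] / [6];  Q = [1, 4, 7] / [2, 6] / [3, 8] / [5]
Final shape: (3, 2, 2, 1).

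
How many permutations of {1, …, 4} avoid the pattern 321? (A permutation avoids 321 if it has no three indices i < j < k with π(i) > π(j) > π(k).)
C_4 = 14

These 321-avoiding permutations are counted by the Catalan number C_n = (1/(n + 1)) · C(2n, n). For n = 4: C_4 = (1/5) · C(8, 4) = 70/5 = 14.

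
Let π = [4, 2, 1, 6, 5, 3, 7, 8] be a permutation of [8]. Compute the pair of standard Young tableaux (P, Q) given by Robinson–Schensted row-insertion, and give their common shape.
P = [1, 3, 7, 8] / [2, 5] / [4, 6];  Q = [1, 4, 7, 8] / [2, 5] / [3, 6];  common shape = (4, 2, 2)

Row-insert the values π_1, π_2, … into P one at a time, bumping the leftmost entry strictly greater than the inserted value down to the next row. The recording tableau Q records, in position (i, j), the step at which that cell was added to P.
  Insert 4 (step 1): P = [4];  Q = [1]
  Insert 2 (step 2): P = [2] / [4];  Q = [1] / [2]
  Insert 1 (step 3): P = [1] / [2] / [4];  Q = [1] / [2] / [3]
  Insert 6 (step 4): P = [1, 6] / [2] / [4];  Q = [1, 4] / [2] / [3]
  Insert 5 (step 5): P = [1, 5] / [2, 6] / [4];  Q = [1, 4] / [2, 5] / [3]
  Insert 3 (step 6): P = [1, 3] / [2, 5] / [4, 6];  Q = [1, 4] / [2, 5] / [3, 6]
  Insert 7 (step 7): P = [1, 3, 7] / [2, 5] / [4, 6];  Q = [1, 4, 7] / [2, 5] / [3, 6]
  Insert 8 (step 8): P = [1, 3, 7, 8] / [2, 5] / [4, 6];  Q = [1, 4, 7, 8] / [2, 5] / [3, 6]
Final shape: (4, 2, 2).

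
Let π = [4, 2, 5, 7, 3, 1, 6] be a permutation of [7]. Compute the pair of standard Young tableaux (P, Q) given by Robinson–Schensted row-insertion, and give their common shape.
P = [1, 3, 6] / [2, 5, 7] / [4];  Q = [1, 3, 4] / [2, 5, 7] / [6];  common shape = (3, 3, 1)

Row-insert the values π_1, π_2, … into P one at a time, bumping the leftmost entry strictly greater than the inserted value down to the next row. The recording tableau Q records, in position (i, j), the step at which that cell was added to P.
  Insert 4 (step 1): P = [4];  Q = [1]
  Insert 2 (step 2): P = [2] / [4];  Q = [1] / [2]
  Insert 5 (step 3): P = [2, 5] / [4];  Q = [1, 3] / [2]
  Insert 7 (step 4): P = [2, 5, 7] / [4];  Q = [1, 3, 4] / [2]
  Insert 3 (step 5): P = [2, 3, 7] / [4, 5];  Q = [1, 3, 4] / [2, 5]
  Insert 1 (step 6): P = [1, 3, 7] / [2, 5] / [4];  Q = [1, 3, 4] / [2, 5] / [6]
  Insert 6 (step 7): P = [1, 3, 6] / [2, 5, 7] / [4];  Q = [1, 3, 4] / [2, 5, 7] / [6]
Final shape: (3, 3, 1).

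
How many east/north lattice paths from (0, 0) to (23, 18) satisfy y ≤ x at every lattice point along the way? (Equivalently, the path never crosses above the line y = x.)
Number of paths = 50528160150

By the reflection principle (André's argument), the number of monotone paths to (23, 18) with n ≤ m that never go above y = x is C(41, 23) − C(41, 24) = 202112640600 − 151584480450 = 50528160150.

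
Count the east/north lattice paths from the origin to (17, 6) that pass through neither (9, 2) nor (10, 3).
Number of paths = 52602

Inclusion–exclusion. Total paths: C(23, 17) = 100947. Through P₁: C(11, 9)·C(12, 8) = 27225. Through P₂: C(13, 10)·C(10, 7) = 34320. Since P₁ is strictly southwest of P₂, a monotone path through both must visit P₁ then P₂; paths through both = C(11, 9)·C(2, 1)·C(10, 7) = 13200. Avoid both = 100947 − 27225 − 34320 + 13200 = 52602.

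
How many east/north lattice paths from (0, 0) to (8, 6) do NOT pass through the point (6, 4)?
Number of paths = 1743

Total paths from (0, 0) to (8, 6): C(14, 8) = 3003. Paths through (6, 4): (paths (0, 0) → (6, 4)) × (paths (6, 4) → (8, 6)) = C(10, 6) · C(4, 2) = 210 · 6 = 1260. Avoidance count = 3003 − 1260 = 1743.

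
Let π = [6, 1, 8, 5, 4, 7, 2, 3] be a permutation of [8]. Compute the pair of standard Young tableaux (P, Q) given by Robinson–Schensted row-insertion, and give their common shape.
P = [1, 2, 3] / [4, 7] / [5, 8] / [6];  Q = [1, 3, 6] / [2, 4] / [5, 8] / [7];  common shape = (3, 2, 2, 1)

Row-insert the values π_1, π_2, … into P one at a time, bumping the leftmost entry strictly greater than the inserted value down to the next row. The recording tableau Q records, in position (i, j), the step at which that cell was added to P.
  Insert 6 (step 1): P = [6];  Q = [1]
  Insert 1 (step 2): P = [1] / [6];  Q = [1] / [2]
  Insert 8 (step 3): P = [1, 8] / [6];  Q = [1, 3] / [2]
  Insert 5 (step 4): P = [1, 5] / [6, 8];  Q = [1, 3] / [2, 4]
  Insert 4 (step 5): P = [1, 4] / [5, 8] / [6];  Q = [1, 3] / [2, 4] / [5]
  Insert 7 (step 6): P = [1, 4, 7] / [5, 8] / [6];  Q = [1, 3, 6] / [2, 4] / [5]
  Insert 2 (step 7): P = [1, 2, 7] / [4, 8] / [5] / [6];  Q = [1, 3, 6] / [2, 4] / [5] / [7]
  Insert 3 (step 8): P = [1, 2, 3] / [4, 7] / [5, 8] / [6];  Q = [1, 3, 6] / [2, 4] / [5, 8] / [7]
Final shape: (3, 2, 2, 1).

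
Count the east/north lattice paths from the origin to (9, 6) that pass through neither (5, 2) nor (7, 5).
Number of paths = 1789

Inclusion–exclusion. Total paths: C(15, 9) = 5005. Through P₁: C(7, 5)·C(8, 4) = 1470. Through P₂: C(12, 7)·C(3, 2) = 2376. Since P₁ is strictly southwest of P₂, a monotone path through both must visit P₁ then P₂; paths through both = C(7, 5)·C(5, 2)·C(3, 2) = 630. Avoid both = 5005 − 1470 − 2376 + 630 = 1789.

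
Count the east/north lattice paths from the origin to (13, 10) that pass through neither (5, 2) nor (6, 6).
Number of paths = 603526

Inclusion–exclusion. Total paths: C(23, 13) = 1144066. Through P₁: C(7, 5)·C(16, 8) = 270270. Through P₂: C(12, 6)·C(11, 7) = 304920. Since P₁ is strictly southwest of P₂, a monotone path through both must visit P₁ then P₂; paths through both = C(7, 5)·C(5, 1)·C(11, 7) = 34650. Avoid both = 1144066 − 270270 − 304920 + 34650 = 603526.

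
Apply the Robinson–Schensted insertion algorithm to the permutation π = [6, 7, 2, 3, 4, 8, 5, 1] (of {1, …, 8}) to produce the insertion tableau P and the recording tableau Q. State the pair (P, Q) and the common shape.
P = [1, 3, 4, 5] / [2, 7, 8] / [6];  Q = [1, 2, 5, 6] / [3, 4, 7] / [8];  common shape = (4, 3, 1)

Row-insert the values π_1, π_2, … into P one at a time, bumping the leftmost entry strictly greater than the inserted value down to the next row. The recording tableau Q records, in position (i, j), the step at which that cell was added to P.
  Insert 6 (step 1): P = [6];  Q = [1]
  Insert 7 (step 2): P = [6, 7];  Q = [1, 2]
  Insert 2 (step 3): P = [2, 7] / [6];  Q = [1, 2] / [3]
  Insert 3 (step 4): P = [2, 3] / [6, 7];  Q = [1, 2] / [3, 4]
  Insert 4 (step 5): P = [2, 3, 4] / [6, 7];  Q = [1, 2, 5] / [3, 4]
  Insert 8 (step 6): P = [2, 3, 4, 8] / [6, 7];  Q = [1, 2, 5, 6] / [3, 4]
  Insert 5 (step 7): P = [2, 3, 4, 5] / [6, 7, 8];  Q = [1, 2, 5, 6] / [3, 4, 7]
  Insert 1 (step 8): P = [1, 3, 4, 5] / [2, 7, 8] / [6];  Q = [1, 2, 5, 6] / [3, 4, 7] / [8]
Final shape: (4, 3, 1).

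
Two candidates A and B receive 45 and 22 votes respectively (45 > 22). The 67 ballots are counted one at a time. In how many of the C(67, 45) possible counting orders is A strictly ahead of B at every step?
Strict-lead orderings = 93115841412899760

Total orderings of the 67 votes with 45 for A: C(67, 45) = 271250494550621040. By the Bertrand ballot formula (Cycle Lemma / reflection principle), the number of orderings in which A is strictly ahead of B throughout is (p − q)/(p + q) · C(p + q, p) = (45 − 22)/(45 + 22) · 271250494550621040 = 93115841412899760.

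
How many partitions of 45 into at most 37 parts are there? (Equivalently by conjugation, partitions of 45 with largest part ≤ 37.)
p(45, parts ≤ 37) = 89089

Use the recurrence p(n, m) = p(n, m−1) + p(n−m, m): either the largest part is < m (count p(n, m−1)) or the largest part is exactly m (remove one copy of m, count p(n−m, m)). With p(0, ·) = 1 this gives p(45, parts ≤ 37) = 89089. (By conjugating Young diagrams, this also counts partitions of 45 into at most 37 parts.)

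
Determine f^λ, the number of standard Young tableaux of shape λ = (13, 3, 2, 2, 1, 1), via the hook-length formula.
# SYT of shape (13, 3, 2, 2, 1, 1) = 42678636

Hook-length formula: f^λ = n! / Π hook(c), product over all cells c of the Young diagram. For λ = (13, 3, 2, 2, 1, 1), n = 22 boxes. Hook lengths by row (left-to-right, top-to-bottom): [18, 15, 12, 10, 9, 8, 7, 6, 5, 4, 3, 2, 1]; [7, 4, 1]; [5, 2]; [4, 1]; [2]; [1]. Product of hooks = 26336378880000. So f^λ = 22! / 26336378880000 = 1124000727777607680000 / 26336378880000 = 42678636.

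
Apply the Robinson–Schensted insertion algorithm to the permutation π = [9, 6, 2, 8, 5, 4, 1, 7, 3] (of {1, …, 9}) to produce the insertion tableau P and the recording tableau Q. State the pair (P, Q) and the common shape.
P = [1, 3, 7] / [2, 4] / [5, 8] / [6] / [9];  Q = [1, 4, 8] / [2, 5] / [3, 9] / [6] / [7];  common shape = (3, 2, 2, 1, 1)

Row-insert the values π_1, π_2, … into P one at a time, bumping the leftmost entry strictly greater than the inserted value down to the next row. The recording tableau Q records, in position (i, j), the step at which that cell was added to P.
  Insert 9 (step 1): P = [9];  Q = [1]
  Insert 6 (step 2): P = [6] / [9];  Q = [1] / [2]
  Insert 2 (step 3): P = [2] / [6] / [9];  Q = [1] / [2] / [3]
  Insert 8 (step 4): P = [2, 8] / [6] / [9];  Q = [1, 4] / [2] / [3]
  Insert 5 (step 5): P = [2, 5] / [6, 8] / [9];  Q = [1, 4] / [2, 5] / [3]
  Insert 4 (step 6): P = [2, 4] / [5, 8] / [6] / [9];  Q = [1, 4] / [2, 5] / [3] / [6]
  Insert 1 (step 7): P = [1, 4] / [2, 8] / [5] / [6] / [9];  Q = [1, 4] / [2, 5] / [3] / [6] / [7]
  Insert 7 (step 8): P = [1, 4, 7] / [2, 8] / [5] / [6] / [9];  Q = [1, 4, 8] / [2, 5] / [3] / [6] / [7]
  Insert 3 (step 9): P = [1, 3, 7] / [2, 4] / [5, 8] / [6] / [9];  Q = [1, 4, 8] / [2, 5] / [3, 9] / [6] / [7]
Final shape: (3, 2, 2, 1, 1).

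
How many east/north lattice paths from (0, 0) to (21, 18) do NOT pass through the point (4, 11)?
Number of paths = 61886712030

Total paths from (0, 0) to (21, 18): C(39, 21) = 62359143990. Paths through (4, 11): (paths (0, 0) → (4, 11)) × (paths (4, 11) → (21, 18)) = C(15, 4) · C(24, 17) = 1365 · 346104 = 472431960. Avoidance count = 62359143990 − 472431960 = 61886712030.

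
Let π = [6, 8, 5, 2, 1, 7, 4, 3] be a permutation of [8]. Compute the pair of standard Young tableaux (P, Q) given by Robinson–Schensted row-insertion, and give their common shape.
P = [1, 3] / [2, 4] / [5, 7] / [6, 8];  Q = [1, 2] / [3, 6] / [4, 7] / [5, 8];  common shape = (2, 2, 2, 2)

Row-insert the values π_1, π_2, … into P one at a time, bumping the leftmost entry strictly greater than the inserted value down to the next row. The recording tableau Q records, in position (i, j), the step at which that cell was added to P.
  Insert 6 (step 1): P = [6];  Q = [1]
  Insert 8 (step 2): P = [6, 8];  Q = [1, 2]
  Insert 5 (step 3): P = [5, 8] / [6];  Q = [1, 2] / [3]
  Insert 2 (step 4): P = [2, 8] / [5] / [6];  Q = [1, 2] / [3] / [4]
  Insert 1 (step 5): P = [1, 8] / [2] / [5] / [6];  Q = [1, 2] / [3] / [4] / [5]
  Insert 7 (step 6): P = [1, 7] / [2, 8] / [5] / [6];  Q = [1, 2] / [3, 6] / [4] / [5]
  Insert 4 (step 7): P = [1, 4] / [2, 7] / [5, 8] / [6];  Q = [1, 2] / [3, 6] / [4, 7] / [5]
  Insert 3 (step 8): P = [1, 3] / [2, 4] / [5, 7] / [6, 8];  Q = [1, 2] / [3, 6] / [4, 7] / [5, 8]
Final shape: (2, 2, 2, 2).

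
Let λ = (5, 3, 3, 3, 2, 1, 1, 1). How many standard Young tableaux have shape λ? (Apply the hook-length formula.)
# SYT of shape (5, 3, 3, 3, 2, 1, 1, 1) = 19399380

Hook-length formula: f^λ = n! / Π hook(c), product over all cells c of the Young diagram. For λ = (5, 3, 3, 3, 2, 1, 1, 1), n = 19 boxes. Hook lengths by row (left-to-right, top-to-bottom): [12, 8, 6, 2, 1]; [9, 5, 3]; [8, 4, 2]; [7, 3, 1]; [5, 1]; [3]; [2]; [1]. Product of hooks = 6270566400. So f^λ = 19! / 6270566400 = 121645100408832000 / 6270566400 = 19399380.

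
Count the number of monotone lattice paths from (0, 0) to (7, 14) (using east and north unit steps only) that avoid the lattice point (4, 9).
Number of paths = 76240

Total paths from (0, 0) to (7, 14): C(21, 7) = 116280. Paths through (4, 9): (paths (0, 0) → (4, 9)) × (paths (4, 9) → (7, 14)) = C(13, 4) · C(8, 3) = 715 · 56 = 40040. Avoidance count = 116280 − 40040 = 76240.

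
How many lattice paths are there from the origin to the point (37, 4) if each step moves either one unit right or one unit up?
Number of paths = 101270

A monotone lattice path from (0, 0) to (37, 4) consists of 37 east steps and 4 north steps in some order, so it is determined by which 37 of the 41 steps are east. The count is C(41, 37) = 101270.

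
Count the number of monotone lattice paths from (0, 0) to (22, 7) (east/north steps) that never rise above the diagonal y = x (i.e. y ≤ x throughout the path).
Number of paths = 1085760

By the reflection principle (André's argument), the number of monotone paths to (22, 7) with n ≤ m that never go above y = x is C(29, 22) − C(29, 23) = 1560780 − 475020 = 1085760.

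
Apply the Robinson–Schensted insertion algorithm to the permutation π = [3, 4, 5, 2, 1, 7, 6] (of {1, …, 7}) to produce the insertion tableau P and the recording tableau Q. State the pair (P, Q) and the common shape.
P = [1, 4, 5, 6] / [2, 7] / [3];  Q = [1, 2, 3, 6] / [4, 7] / [5];  common shape = (4, 2, 1)

Row-insert the values π_1, π_2, … into P one at a time, bumping the leftmost entry strictly greater than the inserted value down to the next row. The recording tableau Q records, in position (i, j), the step at which that cell was added to P.
  Insert 3 (step 1): P = [3];  Q = [1]
  Insert 4 (step 2): P = [3, 4];  Q = [1, 2]
  Insert 5 (step 3): P = [3, 4, 5];  Q = [1, 2, 3]
  Insert 2 (step 4): P = [2, 4, 5] / [3];  Q = [1, 2, 3] / [4]
  Insert 1 (step 5): P = [1, 4, 5] / [2] / [3];  Q = [1, 2, 3] / [4] / [5]
  Insert 7 (step 6): P = [1, 4, 5, 7] / [2] / [3];  Q = [1, 2, 3, 6] / [4] / [5]
  Insert 6 (step 7): P = [1, 4, 5, 6] / [2, 7] / [3];  Q = [1, 2, 3, 6] / [4, 7] / [5]
Final shape: (4, 2, 1).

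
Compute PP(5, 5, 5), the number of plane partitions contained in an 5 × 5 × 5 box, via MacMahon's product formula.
PP(5, 5, 5) = 267227532

Evaluate the triple product over i = 1..5, j = 1..5, k = 1..5. The factors are (2/1) · (3/2) · (4/3) · (5/4) · (6/5) · (3/2) · (4/3) · (5/4) · … (125 factors total). The numerators and denominators telescope so the product is an integer; carrying out the multiplication exactly gives PP(5, 5, 5) = 267227532.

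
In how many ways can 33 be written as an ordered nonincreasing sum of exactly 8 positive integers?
p(33, 8 parts) = 1090

Partitions of n into exactly k parts are in bijection with partitions of n − k into at most k parts (subtract 1 from each part). So p(33, exactly 8) = p(25, parts ≤ 8). Computing via the recurrence p(m, j) = p(m, j−1) + p(m−j, j) gives 1090.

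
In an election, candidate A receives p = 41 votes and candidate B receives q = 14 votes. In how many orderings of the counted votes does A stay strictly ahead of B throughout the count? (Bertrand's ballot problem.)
Strict-lead orderings = 2137196768490

Total orderings of the 55 votes with 41 for A: C(55, 41) = 4353548972850. By the Bertrand ballot formula (Cycle Lemma / reflection principle), the number of orderings in which A is strictly ahead of B throughout is (p − q)/(p + q) · C(p + q, p) = (41 − 14)/(41 + 14) · 4353548972850 = 2137196768490.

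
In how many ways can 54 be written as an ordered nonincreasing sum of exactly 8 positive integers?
p(54, 8 parts) = 19805

Partitions of n into exactly k parts are in bijection with partitions of n − k into at most k parts (subtract 1 from each part). So p(54, exactly 8) = p(46, parts ≤ 8). Computing via the recurrence p(m, j) = p(m, j−1) + p(m−j, j) gives 19805.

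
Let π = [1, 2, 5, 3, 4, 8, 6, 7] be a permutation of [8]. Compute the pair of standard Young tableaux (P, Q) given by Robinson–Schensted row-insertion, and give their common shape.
P = [1, 2, 3, 4, 6, 7] / [5, 8];  Q = [1, 2, 3, 5, 6, 8] / [4, 7];  common shape = (6, 2)

Row-insert the values π_1, π_2, … into P one at a time, bumping the leftmost entry strictly greater than the inserted value down to the next row. The recording tableau Q records, in position (i, j), the step at which that cell was added to P.
  Insert 1 (step 1): P = [1];  Q = [1]
  Insert 2 (step 2): P = [1, 2];  Q = [1, 2]
  Insert 5 (step 3): P = [1, 2, 5];  Q = [1, 2, 3]
  Insert 3 (step 4): P = [1, 2, 3] / [5];  Q = [1, 2, 3] / [4]
  Insert 4 (step 5): P = [1, 2, 3, 4] / [5];  Q = [1, 2, 3, 5] / [4]
  Insert 8 (step 6): P = [1, 2, 3, 4, 8] / [5];  Q = [1, 2, 3, 5, 6] / [4]
  Insert 6 (step 7): P = [1, 2, 3, 4, 6] / [5, 8];  Q = [1, 2, 3, 5, 6] / [4, 7]
  Insert 7 (step 8): P = [1, 2, 3, 4, 6, 7] / [5, 8];  Q = [1, 2, 3, 5, 6, 8] / [4, 7]
Final shape: (6, 2).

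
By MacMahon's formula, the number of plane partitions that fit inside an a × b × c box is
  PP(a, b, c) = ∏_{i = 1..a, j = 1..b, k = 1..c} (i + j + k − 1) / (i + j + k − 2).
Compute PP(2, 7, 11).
PP(2, 7, 11) = 200443464

Evaluate the triple product over i = 1..2, j = 1..7, k = 1..11. The factors are (2/1) · (3/2) · (4/3) · (5/4) · (6/5) · (7/6) · (8/7) · (9/8) · … (154 factors total). The numerators and denominators telescope so the product is an integer; carrying out the multiplication exactly gives PP(2, 7, 11) = 200443464.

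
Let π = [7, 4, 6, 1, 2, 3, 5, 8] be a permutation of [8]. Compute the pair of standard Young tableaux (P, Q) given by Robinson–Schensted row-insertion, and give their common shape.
P = [1, 2, 3, 5, 8] / [4, 6] / [7];  Q = [1, 3, 6, 7, 8] / [2, 5] / [4];  common shape = (5, 2, 1)

Row-insert the values π_1, π_2, … into P one at a time, bumping the leftmost entry strictly greater than the inserted value down to the next row. The recording tableau Q records, in position (i, j), the step at which that cell was added to P.
  Insert 7 (step 1): P = [7];  Q = [1]
  Insert 4 (step 2): P = [4] / [7];  Q = [1] / [2]
  Insert 6 (step 3): P = [4, 6] / [7];  Q = [1, 3] / [2]
  Insert 1 (step 4): P = [1, 6] / [4] / [7];  Q = [1, 3] / [2] / [4]
  Insert 2 (step 5): P = [1, 2] / [4, 6] / [7];  Q = [1, 3] / [2, 5] / [4]
  Insert 3 (step 6): P = [1, 2, 3] / [4, 6] / [7];  Q = [1, 3, 6] / [2, 5] / [4]
  Insert 5 (step 7): P = [1, 2, 3, 5] / [4, 6] / [7];  Q = [1, 3, 6, 7] / [2, 5] / [4]
  Insert 8 (step 8): P = [1, 2, 3, 5, 8] / [4, 6] / [7];  Q = [1, 3, 6, 7, 8] / [2, 5] / [4]
Final shape: (5, 2, 1).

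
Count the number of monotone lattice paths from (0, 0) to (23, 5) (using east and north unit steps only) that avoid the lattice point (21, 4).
Number of paths = 60330

Total paths from (0, 0) to (23, 5): C(28, 23) = 98280. Paths through (21, 4): (paths (0, 0) → (21, 4)) × (paths (21, 4) → (23, 5)) = C(25, 21) · C(3, 2) = 12650 · 3 = 37950. Avoidance count = 98280 − 37950 = 60330.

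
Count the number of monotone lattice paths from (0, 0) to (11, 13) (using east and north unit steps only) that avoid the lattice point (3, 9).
Number of paths = 2387244

Total paths from (0, 0) to (11, 13): C(24, 11) = 2496144. Paths through (3, 9): (paths (0, 0) → (3, 9)) × (paths (3, 9) → (11, 13)) = C(12, 3) · C(12, 8) = 220 · 495 = 108900. Avoidance count = 2496144 − 108900 = 2387244.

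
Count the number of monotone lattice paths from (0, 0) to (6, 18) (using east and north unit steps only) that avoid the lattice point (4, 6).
Number of paths = 115486

Total paths from (0, 0) to (6, 18): C(24, 6) = 134596. Paths through (4, 6): (paths (0, 0) → (4, 6)) × (paths (4, 6) → (6, 18)) = C(10, 4) · C(14, 2) = 210 · 91 = 19110. Avoidance count = 134596 − 19110 = 115486.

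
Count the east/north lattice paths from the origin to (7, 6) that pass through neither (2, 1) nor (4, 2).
Number of paths = 750

Inclusion–exclusion. Total paths: C(13, 7) = 1716. Through P₁: C(3, 2)·C(10, 5) = 756. Through P₂: C(6, 4)·C(7, 3) = 525. Since P₁ is strictly southwest of P₂, a monotone path through both must visit P₁ then P₂; paths through both = C(3, 2)·C(3, 2)·C(7, 3) = 315. Avoid both = 1716 − 756 − 525 + 315 = 750.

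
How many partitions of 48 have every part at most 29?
p(48, parts ≤ 29) = 145676

Use the recurrence p(n, m) = p(n, m−1) + p(n−m, m): either the largest part is < m (count p(n, m−1)) or the largest part is exactly m (remove one copy of m, count p(n−m, m)). With p(0, ·) = 1 this gives p(48, parts ≤ 29) = 145676. (By conjugating Young diagrams, this also counts partitions of 48 into at most 29 parts.)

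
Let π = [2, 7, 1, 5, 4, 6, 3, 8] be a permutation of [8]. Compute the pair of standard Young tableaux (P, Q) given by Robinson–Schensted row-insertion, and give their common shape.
P = [1, 3, 6, 8] / [2, 4] / [5] / [7];  Q = [1, 2, 6, 8] / [3, 4] / [5] / [7];  common shape = (4, 2, 1, 1)

Row-insert the values π_1, π_2, … into P one at a time, bumping the leftmost entry strictly greater than the inserted value down to the next row. The recording tableau Q records, in position (i, j), the step at which that cell was added to P.
  Insert 2 (step 1): P = [2];  Q = [1]
  Insert 7 (step 2): P = [2, 7];  Q = [1, 2]
  Insert 1 (step 3): P = [1, 7] / [2];  Q = [1, 2] / [3]
  Insert 5 (step 4): P = [1, 5] / [2, 7];  Q = [1, 2] / [3, 4]
  Insert 4 (step 5): P = [1, 4] / [2, 5] / [7];  Q = [1, 2] / [3, 4] / [5]
  Insert 6 (step 6): P = [1, 4, 6] / [2, 5] / [7];  Q = [1, 2, 6] / [3, 4] / [5]
  Insert 3 (step 7): P = [1, 3, 6] / [2, 4] / [5] / [7];  Q = [1, 2, 6] / [3, 4] / [5] / [7]
  Insert 8 (step 8): P = [1, 3, 6, 8] / [2, 4] / [5] / [7];  Q = [1, 2, 6, 8] / [3, 4] / [5] / [7]
Final shape: (4, 2, 1, 1).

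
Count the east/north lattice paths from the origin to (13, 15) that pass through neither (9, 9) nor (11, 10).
Number of paths = 22887984

Inclusion–exclusion. Total paths: C(28, 13) = 37442160. Through P₁: C(18, 9)·C(10, 4) = 10210200. Through P₂: C(21, 11)·C(7, 2) = 7407036. Since P₁ is strictly southwest of P₂, a monotone path through both must visit P₁ then P₂; paths through both = C(18, 9)·C(3, 2)·C(7, 2) = 3063060. Avoid both = 37442160 − 10210200 − 7407036 + 3063060 = 22887984.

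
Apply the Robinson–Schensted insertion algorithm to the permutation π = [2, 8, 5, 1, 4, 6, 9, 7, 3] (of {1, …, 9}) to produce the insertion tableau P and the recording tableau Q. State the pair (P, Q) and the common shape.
P = [1, 3, 6, 7] / [2, 4, 9] / [5] / [8];  Q = [1, 2, 6, 7] / [3, 5, 8] / [4] / [9];  common shape = (4, 3, 1, 1)

Row-insert the values π_1, π_2, … into P one at a time, bumping the leftmost entry strictly greater than the inserted value down to the next row. The recording tableau Q records, in position (i, j), the step at which that cell was added to P.
  Insert 2 (step 1): P = [2];  Q = [1]
  Insert 8 (step 2): P = [2, 8];  Q = [1, 2]
  Insert 5 (step 3): P = [2, 5] / [8];  Q = [1, 2] / [3]
  Insert 1 (step 4): P = [1, 5] / [2] / [8];  Q = [1, 2] / [3] / [4]
  Insert 4 (step 5): P = [1, 4] / [2, 5] / [8];  Q = [1, 2] / [3, 5] / [4]
  Insert 6 (step 6): P = [1, 4, 6] / [2, 5] / [8];  Q = [1, 2, 6] / [3, 5] / [4]
  Insert 9 (step 7): P = [1, 4, 6, 9] / [2, 5] / [8];  Q = [1, 2, 6, 7] / [3, 5] / [4]
  Insert 7 (step 8): P = [1, 4, 6, 7] / [2, 5, 9] / [8];  Q = [1, 2, 6, 7] / [3, 5, 8] / [4]
  Insert 3 (step 9): P = [1, 3, 6, 7] / [2, 4, 9] / [5] / [8];  Q = [1, 2, 6, 7] / [3, 5, 8] / [4] / [9]
Final shape: (4, 3, 1, 1).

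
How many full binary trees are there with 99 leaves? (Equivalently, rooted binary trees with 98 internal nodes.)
C_98 = 57743358069601357782187700608042856334020731624756611000

These full binary trees are counted by the Catalan number C_n = (1/(n + 1)) · C(2n, n). For n = 98: C_98 = (1/99) · C(196, 98) = 5716592448890534420436582360196242777068052430850904489000/99 = 57743358069601357782187700608042856334020731624756611000.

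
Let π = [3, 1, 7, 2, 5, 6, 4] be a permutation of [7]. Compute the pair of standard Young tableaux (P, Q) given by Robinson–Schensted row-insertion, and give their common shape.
P = [1, 2, 4, 6] / [3, 5] / [7];  Q = [1, 3, 5, 6] / [2, 4] / [7];  common shape = (4, 2, 1)

Row-insert the values π_1, π_2, … into P one at a time, bumping the leftmost entry strictly greater than the inserted value down to the next row. The recording tableau Q records, in position (i, j), the step at which that cell was added to P.
  Insert 3 (step 1): P = [3];  Q = [1]
  Insert 1 (step 2): P = [1] / [3];  Q = [1] / [2]
  Insert 7 (step 3): P = [1, 7] / [3];  Q = [1, 3] / [2]
  Insert 2 (step 4): P = [1, 2] / [3, 7];  Q = [1, 3] / [2, 4]
  Insert 5 (step 5): P = [1, 2, 5] / [3, 7];  Q = [1, 3, 5] / [2, 4]
  Insert 6 (step 6): P = [1, 2, 5, 6] / [3, 7];  Q = [1, 3, 5, 6] / [2, 4]
  Insert 4 (step 7): P = [1, 2, 4, 6] / [3, 5] / [7];  Q = [1, 3, 5, 6] / [2, 4] / [7]
Final shape: (4, 2, 1).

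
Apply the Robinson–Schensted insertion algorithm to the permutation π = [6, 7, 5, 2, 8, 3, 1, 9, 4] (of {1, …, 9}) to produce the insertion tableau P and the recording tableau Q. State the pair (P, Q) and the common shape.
P = [1, 3, 4, 9] / [2, 7, 8] / [5] / [6];  Q = [1, 2, 5, 8] / [3, 6, 9] / [4] / [7];  common shape = (4, 3, 1, 1)

Row-insert the values π_1, π_2, … into P one at a time, bumping the leftmost entry strictly greater than the inserted value down to the next row. The recording tableau Q records, in position (i, j), the step at which that cell was added to P.
  Insert 6 (step 1): P = [6];  Q = [1]
  Insert 7 (step 2): P = [6, 7];  Q = [1, 2]
  Insert 5 (step 3): P = [5, 7] / [6];  Q = [1, 2] / [3]
  Insert 2 (step 4): P = [2, 7] / [5] / [6];  Q = [1, 2] / [3] / [4]
  Insert 8 (step 5): P = [2, 7, 8] / [5] / [6];  Q = [1, 2, 5] / [3] / [4]
  Insert 3 (step 6): P = [2, 3, 8] / [5, 7] / [6];  Q = [1, 2, 5] / [3, 6] / [4]
  Insert 1 (step 7): P = [1, 3, 8] / [2, 7] / [5] / [6];  Q = [1, 2, 5] / [3, 6] / [4] / [7]
  Insert 9 (step 8): P = [1, 3, 8, 9] / [2, 7] / [5] / [6];  Q = [1, 2, 5, 8] / [3, 6] / [4] / [7]
  Insert 4 (step 9): P = [1, 3, 4, 9] / [2, 7, 8] / [5] / [6];  Q = [1, 2, 5, 8] / [3, 6, 9] / [4] / [7]
Final shape: (4, 3, 1, 1).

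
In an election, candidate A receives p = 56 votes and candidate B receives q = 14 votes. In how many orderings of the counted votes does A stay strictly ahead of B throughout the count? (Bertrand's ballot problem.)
Strict-lead orderings = 115952254145496

Total orderings of the 70 votes with 56 for A: C(70, 56) = 193253756909160. By the Bertrand ballot formula (Cycle Lemma / reflection principle), the number of orderings in which A is strictly ahead of B throughout is (p − q)/(p + q) · C(p + q, p) = (56 − 14)/(56 + 14) · 193253756909160 = 115952254145496.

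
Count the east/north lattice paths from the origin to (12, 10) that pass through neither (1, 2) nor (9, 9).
Number of paths = 302640

Inclusion–exclusion. Total paths: C(22, 12) = 646646. Through P₁: C(3, 1)·C(19, 11) = 226746. Through P₂: C(18, 9)·C(4, 3) = 194480. Since P₁ is strictly southwest of P₂, a monotone path through both must visit P₁ then P₂; paths through both = C(3, 1)·C(15, 8)·C(4, 3) = 77220. Avoid both = 646646 − 226746 − 194480 + 77220 = 302640.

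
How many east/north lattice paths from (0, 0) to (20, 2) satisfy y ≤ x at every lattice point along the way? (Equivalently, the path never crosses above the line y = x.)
Number of paths = 209

By the reflection principle (André's argument), the number of monotone paths to (20, 2) with n ≤ m that never go above y = x is C(22, 20) − C(22, 21) = 231 − 22 = 209.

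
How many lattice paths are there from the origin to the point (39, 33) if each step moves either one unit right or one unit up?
Number of paths = 345720487753213109040

A monotone lattice path from (0, 0) to (39, 33) consists of 39 east steps and 33 north steps in some order, so it is determined by which 39 of the 72 steps are east. The count is C(72, 39) = 345720487753213109040.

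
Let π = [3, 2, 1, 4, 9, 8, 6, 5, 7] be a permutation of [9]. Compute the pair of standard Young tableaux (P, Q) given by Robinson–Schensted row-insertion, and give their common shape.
P = [1, 4, 5, 7] / [2, 6] / [3, 8] / [9];  Q = [1, 4, 5, 9] / [2, 6] / [3, 7] / [8];  common shape = (4, 2, 2, 1)

Row-insert the values π_1, π_2, … into P one at a time, bumping the leftmost entry strictly greater than the inserted value down to the next row. The recording tableau Q records, in position (i, j), the step at which that cell was added to P.
  Insert 3 (step 1): P = [3];  Q = [1]
  Insert 2 (step 2): P = [2] / [3];  Q = [1] / [2]
  Insert 1 (step 3): P = [1] / [2] / [3];  Q = [1] / [2] / [3]
  Insert 4 (step 4): P = [1, 4] / [2] / [3];  Q = [1, 4] / [2] / [3]
  Insert 9 (step 5): P = [1, 4, 9] / [2] / [3];  Q = [1, 4, 5] / [2] / [3]
  Insert 8 (step 6): P = [1, 4, 8] / [2, 9] / [3];  Q = [1, 4, 5] / [2, 6] / [3]
  Insert 6 (step 7): P = [1, 4, 6] / [2, 8] / [3, 9];  Q = [1, 4, 5] / [2, 6] / [3, 7]
  Insert 5 (step 8): P = [1, 4, 5] / [2, 6] / [3, 8] / [9];  Q = [1, 4, 5] / [2, 6] / [3, 7] / [8]
  Insert 7 (step 9): P = [1, 4, 5, 7] / [2, 6] / [3, 8] / [9];  Q = [1, 4, 5, 9] / [2, 6] / [3, 7] / [8]
Final shape: (4, 2, 2, 1).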